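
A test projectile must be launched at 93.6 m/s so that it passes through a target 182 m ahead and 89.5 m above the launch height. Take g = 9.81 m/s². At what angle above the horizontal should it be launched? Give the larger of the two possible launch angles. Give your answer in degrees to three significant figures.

Trajectory: y = x tanθ − g x² (1 + tan²θ)/(2v₀²). With x = 182, y = 89.5, v₀ = 93.6, g = 9.81:
18.55 tan²θ − 182 tanθ + (108.0) = 0.
tanθ = [182 ± √(182² − 4 × 18.55 × (108.0))] / (2 × 18.55) = (182 ± 158.5) / 37.09, giving tanθ = 0.6347 or 9.179.
θ = 32.40° or 83.78°; the larger is 83.78°.

83.8°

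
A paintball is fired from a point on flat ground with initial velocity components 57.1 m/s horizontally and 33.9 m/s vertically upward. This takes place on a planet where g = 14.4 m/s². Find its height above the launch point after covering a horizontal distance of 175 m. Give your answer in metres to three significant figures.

36.3 m

x = vₓ t ⇒ t = 175/57.10 = 3.065 s.
Height: y = v_y0 t − ½ g t² = 33.90 × 3.065 − 7.200 × 3.065² = 103.9 − 67.63 = 36.27 m.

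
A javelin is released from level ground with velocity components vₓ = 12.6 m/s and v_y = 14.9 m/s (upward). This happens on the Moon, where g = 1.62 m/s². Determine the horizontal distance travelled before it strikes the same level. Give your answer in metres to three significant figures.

Flight time T = 2 v_y0 / g = 18.40 s.
Horizontal distance R = vₓ T = 12.60 × 18.40 = 231.8 m.

232 m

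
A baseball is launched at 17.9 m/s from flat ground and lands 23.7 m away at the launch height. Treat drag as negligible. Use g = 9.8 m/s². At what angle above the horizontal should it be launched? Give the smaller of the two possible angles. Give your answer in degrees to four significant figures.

From R = (v₀²/g) sin 2θ: sin 2θ = 9.80 × 23.7 / 320.41 = 0.7249.
2θ = 46.46° or 180° − 46.46° = 133.5°, so θ = 23.23° or 66.77°.
The smaller angle is 23.23°.

23.23°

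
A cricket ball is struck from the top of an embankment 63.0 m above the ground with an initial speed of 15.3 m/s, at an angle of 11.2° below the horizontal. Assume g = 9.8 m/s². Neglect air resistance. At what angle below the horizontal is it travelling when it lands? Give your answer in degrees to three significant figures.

66.9°

vₓ = 15.30 cos 11.2° = 15.01 m/s; v_y0 = −2.972 m/s (downward).
With up positive and y = 0 at the ground: y(t) = 63.0 + (−2.972) t − 4.900 t². Setting y = 0 and taking the positive root: t = [−2.972 + √(2.972² + 2·9.80·63.0)] / 9.80 = (−2.972 + 35.27) / 9.80 = 3.295 s.
At impact: v_y = v_y0 − g t = −35.27 m/s; vₓ = 15.01 m/s.
Angle below horizontal: arctan(|v_y|/vₓ) = arctan(35.27/15.01) = 66.95°.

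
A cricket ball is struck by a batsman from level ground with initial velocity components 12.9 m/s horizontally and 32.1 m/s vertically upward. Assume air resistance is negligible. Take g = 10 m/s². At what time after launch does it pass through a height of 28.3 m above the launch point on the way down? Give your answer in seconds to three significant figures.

5.37 s

Height y(t) = 32.10 t − 5.000 t² = 28.3 gives 5.000 t² − 32.10 t + 28.3 = 0.
Quadratic formula: t = (32.10 ± √464.41) / 10.0 = (32.10 ± 21.55) / 10.0 → t = 1.055 s or 5.365 s.
The descending-branch root is 5.365 s.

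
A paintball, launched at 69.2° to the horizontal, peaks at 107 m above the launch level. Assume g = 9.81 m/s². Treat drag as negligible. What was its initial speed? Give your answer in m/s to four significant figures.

49.01 m/s

At the peak v_y = 0, so v_y0 = √(2gH) = √(2 × 9.81 × 107) = 45.82 m/s.
v_y0 = v₀ sin θ ⇒ v₀ = 45.82 / sin 69.2° = 49.01 m/s.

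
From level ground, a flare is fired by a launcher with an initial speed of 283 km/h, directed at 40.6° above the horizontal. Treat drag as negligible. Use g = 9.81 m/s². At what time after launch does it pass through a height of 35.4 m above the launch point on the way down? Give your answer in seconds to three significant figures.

9.68 s

Convert: 283 km/h = 283/3.6 = 78.61 m/s.
Components: vₓ = 78.61 cos 40.6° = 59.69 m/s, v_y0 = 78.61 sin 40.6° = 51.16 m/s.
Height y(t) = 51.16 t − 4.905 t² = 35.4 gives 4.905 t² − 51.16 t + 35.4 = 0.
t = [51.16 ± √(51.16² − 2·9.81·35.4)] / 9.81 = (51.16 ± 43.85) / 9.81, so t = 0.7452 s or t = 9.685 s.
The descending-branch root is 9.685 s.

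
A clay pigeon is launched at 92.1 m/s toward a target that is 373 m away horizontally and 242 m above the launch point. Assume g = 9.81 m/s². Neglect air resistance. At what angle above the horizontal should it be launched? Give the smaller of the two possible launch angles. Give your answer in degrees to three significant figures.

Trajectory: y = x tanθ − g x² (1 + tan²θ)/(2v₀²). With x = 373, y = 242, v₀ = 92.1, g = 9.81:
80.45 tan²θ − 373 tanθ + (322.5) = 0.
tanθ = [373 ± √(373² − 4 × 80.45 × (322.5))] / (2 × 80.45) = (373 ± 188.0) / 160.9, giving tanθ = 1.149 or 3.487.
θ = 48.98° or 74.00°; the smaller is 48.98°.

49.0°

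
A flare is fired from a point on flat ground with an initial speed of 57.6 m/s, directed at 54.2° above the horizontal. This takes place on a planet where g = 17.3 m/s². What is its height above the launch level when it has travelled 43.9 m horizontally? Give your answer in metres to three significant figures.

Components: vₓ = 57.60 cos 54.2° = 33.69 m/s, v_y0 = 57.60 sin 54.2° = 46.72 m/s.
Time to reach x = 43.9 m: t = x/vₓ = 43.9/33.69 = 1.303 s.
Height: y = v_y0 t − ½ g t² = 46.72 × 1.303 − 8.650 × 1.303² = 60.87 − 14.68 = 46.18 m.

46.2 m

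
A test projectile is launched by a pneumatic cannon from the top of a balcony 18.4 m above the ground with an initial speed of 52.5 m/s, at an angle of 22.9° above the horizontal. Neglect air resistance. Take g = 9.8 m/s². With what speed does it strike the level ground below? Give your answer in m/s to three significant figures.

Components: vₓ = 52.50 cos 22.9° = 48.36 m/s, v_y0 = 52.50 sin 22.9° = 20.43 m/s.
The projectile lands when y = 18.4 + (20.43) t − ½·9.80·t² = 0. Positive root: t = (20.43 + √(20.43² + 2·9.80·18.4)) / 9.80 = (20.43 + 27.89) / 9.80 = 4.931 s.
Vertical velocity at impact: v_y = v_y0 − g t = 20.43 − 9.80 × 4.931 = −27.89 m/s.
Speed: |v| = √(vₓ² + v_y²) = √(48.36² + 27.89²) = 55.83 m/s.

55.8 m/s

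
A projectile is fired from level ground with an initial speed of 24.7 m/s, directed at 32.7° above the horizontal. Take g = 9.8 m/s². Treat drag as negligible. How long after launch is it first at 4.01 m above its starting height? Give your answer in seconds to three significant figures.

0.344 s

Components: vₓ = 24.70 cos 32.7° = 20.79 m/s, v_y0 = 24.70 sin 32.7° = 13.34 m/s.
Set y = v_y0 t − ½ g t² = 4.01: 4.900 t² − 13.34 t + 4.01 = 0.
Quadratic formula: t = (13.34 ± √99.465) / 9.80 = (13.34 ± 9.973) / 9.80 → t = 0.3440 s or 2.379 s.
The first (ascending) time is 0.3440 s.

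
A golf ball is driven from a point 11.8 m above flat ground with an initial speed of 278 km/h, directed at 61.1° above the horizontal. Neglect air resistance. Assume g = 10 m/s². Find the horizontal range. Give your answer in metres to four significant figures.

511.0 m

Convert: 278 km/h = 278/3.6 = 77.22 m/s.
Horizontal component vₓ = 77.22 cos 61.1° = 37.32 m/s; vertical v_y0 = 77.22 sin 61.1° = 67.61 m/s.
Vertical motion (up positive, ground at y = 0): 5.000 t² − (67.61) t − 11.8 = 0, so t = (67.61 + √(67.61² + 2·10.0·11.8)) / 10.0 = (67.61 + 69.33) / 10.0 = 13.69 s.
Horizontal distance: R = vₓ t = 37.32 × 13.69 = 511.0 m.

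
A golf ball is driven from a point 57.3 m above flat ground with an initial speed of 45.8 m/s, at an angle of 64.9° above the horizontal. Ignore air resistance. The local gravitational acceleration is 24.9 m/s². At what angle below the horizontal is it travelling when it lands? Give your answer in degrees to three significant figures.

74.0°

Horizontal component vₓ = 45.80 cos 64.9° = 19.43 m/s; vertical v_y0 = 45.80 sin 64.9° = 41.48 m/s.
The projectile lands when y = 57.3 + (41.48) t − ½·24.9·t² = 0. Positive root: t = (41.48 + √(41.48² + 2·24.9·57.3)) / 24.9 = (41.48 + 67.63) / 24.9 = 4.382 s.
At impact: v_y = v_y0 − g t = −67.63 m/s; vₓ = 19.43 m/s.
Angle below horizontal: arctan(|v_y|/vₓ) = arctan(67.63/19.43) = 73.97°.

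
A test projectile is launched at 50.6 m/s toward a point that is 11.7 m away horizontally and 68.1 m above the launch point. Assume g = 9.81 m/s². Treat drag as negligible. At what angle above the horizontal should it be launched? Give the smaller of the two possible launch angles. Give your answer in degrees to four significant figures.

81.77°

Trajectory: y = x tanθ − g x² (1 + tan²θ)/(2v₀²). With x = 11.7, y = 68.1, v₀ = 50.6, g = 9.81:
0.2622 tan²θ − 11.7 tanθ + (68.36) = 0.
tanθ = [11.7 ± √(11.7² − 4 × 0.2622 × (68.36))] / (2 × 0.2622) = (11.7 ± 8.073) / 0.5245, giving tanθ = 6.915 or 37.70.
θ = 81.77° or 88.48°; the smaller is 81.77°.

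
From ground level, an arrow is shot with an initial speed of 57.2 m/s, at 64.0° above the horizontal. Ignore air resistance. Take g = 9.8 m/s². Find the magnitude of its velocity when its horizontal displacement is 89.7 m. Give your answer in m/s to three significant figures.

Components: vₓ = 57.20 cos 64.0° = 25.07 m/s, v_y0 = 57.20 sin 64.0° = 51.41 m/s.
x = vₓ t ⇒ t = 89.7/25.07 = 3.577 s.
Vertical velocity there: v_y = v_y0 − g t = 51.41 − 9.80 × 3.577 = 16.35 m/s.
Speed: √(vₓ² + v_y²) = √(25.07² + 16.35²) = 29.94 m/s.

29.9 m/s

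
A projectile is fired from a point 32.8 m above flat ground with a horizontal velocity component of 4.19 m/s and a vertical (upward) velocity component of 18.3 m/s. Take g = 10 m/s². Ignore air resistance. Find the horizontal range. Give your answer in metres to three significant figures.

With up positive and y = 0 at the ground: y(t) = 32.8 + (18.30) t − 5.000 t². Setting y = 0 and taking the positive root: t = [18.30 + √(18.30² + 2·10.0·32.8)] / 10.0 = (18.30 + 31.48) / 10.0 = 4.978 s.
Horizontal distance: R = vₓ t = 4.190 × 4.978 = 20.86 m.

20.9 m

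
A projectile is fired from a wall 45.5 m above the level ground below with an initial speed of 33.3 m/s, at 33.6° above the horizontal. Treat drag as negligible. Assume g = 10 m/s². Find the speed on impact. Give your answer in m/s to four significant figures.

Horizontal component vₓ = 33.30 cos 33.6° = 27.74 m/s; vertical v_y0 = 33.30 sin 33.6° = 18.43 m/s.
The projectile lands when y = 45.5 + (18.43) t − ½·10.0·t² = 0. Positive root: t = (18.43 + √(18.43² + 2·10.0·45.5)) / 10.0 = (18.43 + 35.35) / 10.0 = 5.378 s.
Vertical velocity at impact: v_y = v_y0 − g t = 18.43 − 10.0 × 5.378 = −35.35 m/s.
Speed: |v| = √(vₓ² + v_y²) = √(27.74² + 35.35²) = 44.93 m/s.

44.93 m/s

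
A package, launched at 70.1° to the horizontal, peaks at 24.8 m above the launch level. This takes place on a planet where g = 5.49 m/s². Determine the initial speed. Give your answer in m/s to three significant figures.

17.5 m/s

At the peak v_y = 0, so v_y0 = √(2gH) = √(2 × 5.49 × 24.8) = 16.50 m/s.
v_y0 = v₀ sin θ ⇒ v₀ = 16.50 / sin 70.1° = 17.55 m/s.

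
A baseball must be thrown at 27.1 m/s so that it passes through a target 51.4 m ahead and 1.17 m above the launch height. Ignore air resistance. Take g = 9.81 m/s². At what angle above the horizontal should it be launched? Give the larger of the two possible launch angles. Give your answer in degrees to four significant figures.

Trajectory: y = x tanθ − g x² (1 + tan²θ)/(2v₀²). With x = 51.4, y = 1.17, v₀ = 27.1, g = 9.81:
17.65 tan²θ − 51.4 tanθ + (18.82) = 0.
tanθ = [51.4 ± √(51.4² − 4 × 17.65 × (18.82))] / (2 × 17.65) = (51.4 ± 36.25) / 35.29, giving tanθ = 0.4293 or 2.484.
θ = 23.24° or 68.07°; the larger is 68.07°.

68.07°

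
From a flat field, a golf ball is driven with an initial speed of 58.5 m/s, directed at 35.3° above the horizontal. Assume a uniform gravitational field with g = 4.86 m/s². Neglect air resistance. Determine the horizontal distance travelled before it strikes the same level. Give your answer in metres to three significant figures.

664 m

Resolve: vₓ = 58.50 cos 35.3° = 47.74 m/s and v_y0 = 58.50 sin 35.3° = 33.80 m/s.
Flight time T = 2 v_y0 / g = 13.91 s.
Horizontal distance R = vₓ T = 47.74 × 13.91 = 664.2 m.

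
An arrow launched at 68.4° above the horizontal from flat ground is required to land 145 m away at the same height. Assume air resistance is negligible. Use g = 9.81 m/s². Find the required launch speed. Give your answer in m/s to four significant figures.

45.58 m/s

From R = (v₀² / g) sin 2θ: v₀ = √(gR / sin 2θ).
v₀ = √(9.81 × 145 / sin 136.8°) = √(1422 / 0.6845) = √2077.9 = 45.58 m/s.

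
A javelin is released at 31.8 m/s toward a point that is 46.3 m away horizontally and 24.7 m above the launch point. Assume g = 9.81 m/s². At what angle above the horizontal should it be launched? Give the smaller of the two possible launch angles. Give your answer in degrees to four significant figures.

44.09°

Trajectory: y = x tanθ − g x² (1 + tan²θ)/(2v₀²). With x = 46.3, y = 24.7, v₀ = 31.8, g = 9.81:
10.40 tan²θ − 46.3 tanθ + (35.10) = 0.
tanθ = [46.3 ± √(46.3² − 4 × 10.40 × (35.10))] / (2 × 10.40) = (46.3 ± 26.15) / 20.80, giving tanθ = 0.9689 or 3.484.
θ = 44.09° or 73.98°; the smaller is 44.09°.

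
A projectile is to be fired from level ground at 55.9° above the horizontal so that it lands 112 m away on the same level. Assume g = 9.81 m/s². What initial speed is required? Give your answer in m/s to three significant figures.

34.4 m/s

On level ground R = v₀² sin 2θ / g ⇒ v₀ = √(gR / sin 2θ).
v₀ = √(9.81 × 112 / sin 111.8°) = √(1099 / 0.9285) = √1183.3 = 34.40 m/s.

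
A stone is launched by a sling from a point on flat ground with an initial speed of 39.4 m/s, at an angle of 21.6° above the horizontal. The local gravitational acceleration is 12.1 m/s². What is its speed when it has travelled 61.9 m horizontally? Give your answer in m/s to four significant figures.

vₓ = 39.40 cos 21.6° = 36.63 m/s; v_y0 = 39.40 sin 21.6° = 14.50 m/s.
At x = 61.9 m, t = x/vₓ = 61.9/36.63 = 1.690 s.
Vertical velocity there: v_y = v_y0 − g t = 14.50 − 12.1 × 1.690 = −5.942 m/s.
Speed: √(vₓ² + v_y²) = √(36.63² + 5.942²) = 37.11 m/s.

37.11 m/s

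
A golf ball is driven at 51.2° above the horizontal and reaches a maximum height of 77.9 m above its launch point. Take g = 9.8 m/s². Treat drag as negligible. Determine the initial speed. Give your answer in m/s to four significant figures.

50.14 m/s

At the peak v_y = 0, so v_y0 = √(2gH) = √(2 × 9.80 × 77.9) = 39.07 m/s.
v_y0 = v₀ sin θ ⇒ v₀ = 39.07 / sin 51.2° = 50.14 m/s.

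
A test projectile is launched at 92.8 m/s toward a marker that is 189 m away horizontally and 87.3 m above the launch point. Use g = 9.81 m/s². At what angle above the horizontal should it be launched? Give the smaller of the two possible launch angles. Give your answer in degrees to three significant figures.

Trajectory: y = x tanθ − g x² (1 + tan²θ)/(2v₀²). With x = 189, y = 87.3, v₀ = 92.8, g = 9.81:
20.35 tan²θ − 189 tanθ + (107.6) = 0.
tanθ = [189 ± √(189² − 4 × 20.35 × (107.6))] / (2 × 20.35) = (189 ± 164.2) / 40.69, giving tanθ = 0.6095 or 8.680.
θ = 31.36° or 83.43°; the smaller is 31.36°.

31.4°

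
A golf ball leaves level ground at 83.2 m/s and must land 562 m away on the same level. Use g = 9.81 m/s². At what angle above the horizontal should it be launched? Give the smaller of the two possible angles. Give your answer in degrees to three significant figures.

R = v₀² sin 2θ / g gives sin 2θ = gR/v₀² = 9.81·562/83.2² = 0.7965.
2θ = 52.79° or 180° − 52.79° = 127.2°, so θ = 26.40° or 63.60°.
The smaller angle is 26.40°.

26.4°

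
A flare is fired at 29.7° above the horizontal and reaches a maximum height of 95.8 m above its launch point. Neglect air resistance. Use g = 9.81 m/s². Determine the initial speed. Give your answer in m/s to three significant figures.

At the peak v_y = 0, so v_y0 = √(2gH) = √(2 × 9.81 × 95.8) = 43.35 m/s.
v_y0 = v₀ sin θ ⇒ v₀ = 43.35 / sin 29.7° = 87.50 m/s.

87.5 m/s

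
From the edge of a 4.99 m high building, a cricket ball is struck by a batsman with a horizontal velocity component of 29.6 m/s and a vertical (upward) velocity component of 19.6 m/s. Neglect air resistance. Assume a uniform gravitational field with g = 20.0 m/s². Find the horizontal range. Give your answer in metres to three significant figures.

64.8 m

Vertical motion (up positive, ground at y = 0): 10.00 t² − (19.60) t − 4.99 = 0, so t = (19.60 + √(19.60² + 2·20.0·4.99)) / 20.0 = (19.60 + 24.16) / 20.0 = 2.188 s.
Horizontal distance: R = vₓ t = 29.60 × 2.188 = 64.77 m.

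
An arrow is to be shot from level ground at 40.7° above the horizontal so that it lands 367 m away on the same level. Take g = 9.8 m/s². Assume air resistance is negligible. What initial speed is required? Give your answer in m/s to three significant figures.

60.3 m/s

Level-ground range: R = v₀² sin(2θ)/g, so v₀ = √(gR / sin 2θ).
v₀ = √(9.80 × 367 / sin 81.40°) = √(3597 / 0.9888) = √3637.5 = 60.31 m/s.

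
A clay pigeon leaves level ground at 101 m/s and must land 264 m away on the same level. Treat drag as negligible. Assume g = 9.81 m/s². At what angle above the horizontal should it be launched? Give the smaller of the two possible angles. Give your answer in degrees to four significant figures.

7.354°

R = v₀² sin 2θ / g gives sin 2θ = gR/v₀² = 9.81·264/101² = 0.2539.
2θ = 14.71° or 180° − 14.71° = 165.3°, so θ = 7.354° or 82.65°.
The smaller angle is 7.354°.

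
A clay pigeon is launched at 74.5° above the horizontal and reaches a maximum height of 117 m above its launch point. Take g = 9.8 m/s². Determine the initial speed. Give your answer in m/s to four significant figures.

49.69 m/s

At the peak v_y = 0, so v_y0 = √(2gH) = √(2 × 9.80 × 117) = 47.89 m/s.
v_y0 = v₀ sin θ ⇒ v₀ = 47.89 / sin 74.5° = 49.69 m/s.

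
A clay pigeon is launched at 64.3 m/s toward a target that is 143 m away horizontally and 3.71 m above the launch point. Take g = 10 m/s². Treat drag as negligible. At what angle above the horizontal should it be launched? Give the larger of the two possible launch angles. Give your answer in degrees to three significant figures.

Trajectory: y = x tanθ − g x² (1 + tan²θ)/(2v₀²). With x = 143, y = 3.71, v₀ = 64.3, g = 10.0:
24.73 tan²θ − 143 tanθ + (28.44) = 0.
tanθ = [143 ± √(143² − 4 × 24.73 × (28.44))] / (2 × 24.73) = (143 ± 132.8) / 49.46, giving tanθ = 0.2062 or 5.576.
θ = 11.65° or 79.83°; the larger is 79.83°.

79.8°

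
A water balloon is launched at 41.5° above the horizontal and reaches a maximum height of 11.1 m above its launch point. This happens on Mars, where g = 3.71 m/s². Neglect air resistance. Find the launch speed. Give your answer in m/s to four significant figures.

At the peak v_y = 0, so v_y0 = √(2gH) = √(2 × 3.71 × 11.1) = 9.075 m/s.
v_y0 = v₀ sin θ ⇒ v₀ = 9.075 / sin 41.5° = 13.70 m/s.

13.70 m/s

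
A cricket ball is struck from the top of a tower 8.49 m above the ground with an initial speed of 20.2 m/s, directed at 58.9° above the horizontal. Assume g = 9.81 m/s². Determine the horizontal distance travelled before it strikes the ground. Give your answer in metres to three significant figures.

41.4 m

Horizontal component vₓ = 20.20 cos 58.9° = 10.43 m/s; vertical v_y0 = 20.20 sin 58.9° = 17.30 m/s.
Vertical motion (up positive, ground at y = 0): 4.905 t² − (17.30) t − 8.49 = 0, so t = (17.30 + √(17.30² + 2·9.81·8.49)) / 9.81 = (17.30 + 21.58) / 9.81 = 3.963 s.
Horizontal distance: R = vₓ t = 10.43 × 3.963 = 41.35 m.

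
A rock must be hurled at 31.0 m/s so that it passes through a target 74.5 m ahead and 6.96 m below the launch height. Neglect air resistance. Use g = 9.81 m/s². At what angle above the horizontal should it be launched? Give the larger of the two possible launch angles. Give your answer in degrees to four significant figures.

66.52°

Trajectory: y = x tanθ − g x² (1 + tan²θ)/(2v₀²). With x = 74.5, y = −6.96, v₀ = 31.0, g = 9.81:
28.33 tan²θ − 74.5 tanθ + (21.37) = 0.
tanθ = [74.5 ± √(74.5² − 4 × 28.33 × (21.37))] / (2 × 28.33) = (74.5 ± 55.94) / 56.66, giving tanθ = 0.3277 or 2.302.
θ = 18.14° or 66.52°; the larger is 66.52°.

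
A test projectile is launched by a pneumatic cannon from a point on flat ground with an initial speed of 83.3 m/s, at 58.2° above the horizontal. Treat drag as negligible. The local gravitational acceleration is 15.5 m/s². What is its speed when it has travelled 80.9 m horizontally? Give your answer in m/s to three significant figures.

60.9 m/s

Components: vₓ = 83.30 cos 58.2° = 43.90 m/s, v_y0 = 83.30 sin 58.2° = 70.80 m/s.
x = vₓ t ⇒ t = 80.9/43.90 = 1.843 s.
Vertical velocity there: v_y = v_y0 − g t = 70.80 − 15.5 × 1.843 = 42.23 m/s.
Speed: √(vₓ² + v_y²) = √(43.90² + 42.23²) = 60.91 m/s.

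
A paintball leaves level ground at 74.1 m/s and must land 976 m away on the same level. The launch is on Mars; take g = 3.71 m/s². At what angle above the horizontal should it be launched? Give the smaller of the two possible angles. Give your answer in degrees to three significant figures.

Level-ground range R = v₀² sin(2θ)/g ⇒ sin(2θ) = gR/v₀² = 3.71 × 976 / 74.1² = 0.6595.
2θ = 41.26° or 180° − 41.26° = 138.7°, so θ = 20.63° or 69.37°.
The smaller angle is 20.63°.

20.6°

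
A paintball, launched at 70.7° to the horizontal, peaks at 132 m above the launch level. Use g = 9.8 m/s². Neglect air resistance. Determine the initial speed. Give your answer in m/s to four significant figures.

At the peak v_y = 0, so v_y0 = √(2gH) = √(2 × 9.80 × 132) = 50.86 m/s.
v_y0 = v₀ sin θ ⇒ v₀ = 50.86 / sin 70.7° = 53.89 m/s.

53.89 m/s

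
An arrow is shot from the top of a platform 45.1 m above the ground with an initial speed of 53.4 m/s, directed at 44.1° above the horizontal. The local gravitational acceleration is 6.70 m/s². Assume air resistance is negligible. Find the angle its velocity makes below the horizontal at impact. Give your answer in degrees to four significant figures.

vₓ = 53.40 cos 44.1° = 38.35 m/s; v_y0 = 53.40 sin 44.1° = 37.16 m/s.
With up positive and y = 0 at the ground: y(t) = 45.1 + (37.16) t − 3.350 t². Setting y = 0 and taking the positive root: t = [37.16 + √(37.16² + 2·6.70·45.1)] / 6.70 = (37.16 + 44.56) / 6.70 = 12.20 s.
At impact: v_y = v_y0 − g t = −44.56 m/s; vₓ = 38.35 m/s.
Angle below horizontal: arctan(|v_y|/vₓ) = arctan(44.56/38.35) = 49.28°.

49.28°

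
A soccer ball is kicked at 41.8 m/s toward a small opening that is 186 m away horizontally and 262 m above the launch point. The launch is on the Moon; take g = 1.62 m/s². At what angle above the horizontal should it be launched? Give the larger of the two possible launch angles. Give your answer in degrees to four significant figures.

Trajectory: y = x tanθ − g x² (1 + tan²θ)/(2v₀²). With x = 186, y = 262, v₀ = 41.8, g = 1.62:
16.04 tan²θ − 186 tanθ + (278.0) = 0.
tanθ = [186 ± √(186² − 4 × 16.04 × (278.0))] / (2 × 16.04) = (186 ± 129.5) / 32.08, giving tanθ = 1.763 or 9.834.
θ = 60.43° or 84.19°; the larger is 84.19°.

84.19°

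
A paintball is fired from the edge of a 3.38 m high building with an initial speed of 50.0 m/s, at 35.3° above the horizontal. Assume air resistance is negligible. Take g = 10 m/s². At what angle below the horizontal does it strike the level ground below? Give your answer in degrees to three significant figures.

Components: vₓ = 50.00 cos 35.3° = 40.81 m/s, v_y0 = 50.00 sin 35.3° = 28.89 m/s.
With up positive and y = 0 at the ground: y(t) = 3.38 + (28.89) t − 5.000 t². Setting y = 0 and taking the positive root: t = [28.89 + √(28.89² + 2·10.0·3.38)] / 10.0 = (28.89 + 30.04) / 10.0 = 5.893 s.
At impact: v_y = v_y0 − g t = −30.04 m/s; vₓ = 40.81 m/s.
Angle below horizontal: arctan(|v_y|/vₓ) = arctan(30.04/40.81) = 36.36°.

36.4°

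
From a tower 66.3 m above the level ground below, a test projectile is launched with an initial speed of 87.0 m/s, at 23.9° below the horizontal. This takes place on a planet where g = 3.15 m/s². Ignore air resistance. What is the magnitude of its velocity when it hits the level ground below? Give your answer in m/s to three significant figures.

89.4 m/s

Components: vₓ = 87.00 cos 23.9° = 79.54 m/s, v_y0 = −35.25 m/s (downward).
The projectile lands when y = 66.3 + (−35.25) t − ½·3.15·t² = 0. Positive root: t = (−35.25 + √(35.25² + 2·3.15·66.3)) / 3.15 = (−35.25 + 40.74) / 3.15 = 1.745 s.
Vertical velocity at impact: v_y = v_y0 − g t = −35.25 − 3.15 × 1.745 = −40.74 m/s.
Speed: |v| = √(vₓ² + v_y²) = √(79.54² + 40.74²) = 89.37 m/s.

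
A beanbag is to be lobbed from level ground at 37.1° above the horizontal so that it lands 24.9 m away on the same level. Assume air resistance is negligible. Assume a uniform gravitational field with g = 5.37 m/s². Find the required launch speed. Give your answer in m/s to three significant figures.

From R = (v₀² / g) sin 2θ: v₀ = √(gR / sin 2θ).
v₀ = √(5.37 × 24.9 / sin 74.20°) = √(133.7 / 0.9622) = √138.96 = 11.79 m/s.

11.8 m/s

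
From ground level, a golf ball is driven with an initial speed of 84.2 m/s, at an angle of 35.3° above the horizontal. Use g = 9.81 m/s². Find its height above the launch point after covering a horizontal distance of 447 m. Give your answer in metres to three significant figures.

109 m

vₓ = 84.20 cos 35.3° = 68.72 m/s; v_y0 = 84.20 sin 35.3° = 48.66 m/s.
x = vₓ t ⇒ t = 447/68.72 = 6.505 s.
Height: y = v_y0 t − ½ g t² = 48.66 × 6.505 − 4.905 × 6.505² = 316.5 − 207.5 = 109.0 m.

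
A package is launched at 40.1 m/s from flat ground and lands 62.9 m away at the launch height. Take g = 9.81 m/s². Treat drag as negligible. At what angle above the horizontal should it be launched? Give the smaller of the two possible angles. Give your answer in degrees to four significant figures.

11.28°

Level-ground range R = v₀² sin(2θ)/g ⇒ sin(2θ) = gR/v₀² = 9.81 × 62.9 / 40.1² = 0.3837.
2θ = 22.57° or 180° − 22.57° = 157.4°, so θ = 11.28° or 78.72°.
The smaller angle is 11.28°.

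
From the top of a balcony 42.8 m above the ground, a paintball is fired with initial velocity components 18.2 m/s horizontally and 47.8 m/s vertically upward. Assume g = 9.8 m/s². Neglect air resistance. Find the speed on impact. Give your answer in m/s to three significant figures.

The projectile lands when y = 42.8 + (47.80) t − ½·9.80·t² = 0. Positive root: t = (47.80 + √(47.80² + 2·9.80·42.8)) / 9.80 = (47.80 + 55.89) / 9.80 = 10.58 s.
Vertical velocity at impact: v_y = v_y0 − g t = 47.80 − 9.80 × 10.58 = −55.89 m/s.
Speed: |v| = √(vₓ² + v_y²) = √(18.20² + 55.89²) = 58.78 m/s.

58.8 m/s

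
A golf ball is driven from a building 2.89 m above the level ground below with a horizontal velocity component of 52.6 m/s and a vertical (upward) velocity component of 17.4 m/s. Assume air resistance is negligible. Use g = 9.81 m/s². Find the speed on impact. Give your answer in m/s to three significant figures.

55.9 m/s

The projectile lands when y = 2.89 + (17.40) t − ½·9.81·t² = 0. Positive root: t = (17.40 + √(17.40² + 2·9.81·2.89)) / 9.81 = (17.40 + 18.96) / 9.81 = 3.706 s.
Vertical velocity at impact: v_y = v_y0 − g t = 17.40 − 9.81 × 3.706 = −18.96 m/s.
Speed: |v| = √(vₓ² + v_y²) = √(52.60² + 18.96²) = 55.91 m/s.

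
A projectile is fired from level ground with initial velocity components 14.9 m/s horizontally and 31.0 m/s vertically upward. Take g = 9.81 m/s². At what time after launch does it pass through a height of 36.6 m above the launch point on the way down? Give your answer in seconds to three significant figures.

Height y(t) = 31.00 t − 4.905 t² = 36.6 gives 4.905 t² − 31.00 t + 36.6 = 0.
Quadratic formula: t = (31.00 ± √242.91) / 9.81 = (31.00 ± 15.59) / 9.81 → t = 1.571 s or 4.749 s.
The descending-branch root is 4.749 s.

4.75 s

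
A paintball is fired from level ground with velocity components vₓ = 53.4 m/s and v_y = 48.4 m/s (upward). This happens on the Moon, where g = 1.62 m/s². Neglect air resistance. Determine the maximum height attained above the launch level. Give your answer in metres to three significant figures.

723 m

Maximum height: H = v_y0² / (2g) = 48.40² / (2 × 1.62) = 723.0 m.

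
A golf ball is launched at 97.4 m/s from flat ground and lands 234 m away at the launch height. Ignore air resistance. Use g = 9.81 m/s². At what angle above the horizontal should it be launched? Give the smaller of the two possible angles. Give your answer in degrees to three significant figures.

R = v₀² sin 2θ / g gives sin 2θ = gR/v₀² = 9.81·234/97.4² = 0.2420.
2θ = 14.00° or 180° − 14.00° = 166.0°, so θ = 7.002° or 83.00°.
The smaller angle is 7.002°.

7.00°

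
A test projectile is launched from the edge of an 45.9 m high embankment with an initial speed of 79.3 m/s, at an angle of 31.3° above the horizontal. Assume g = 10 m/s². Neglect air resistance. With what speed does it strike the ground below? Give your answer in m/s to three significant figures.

Horizontal component vₓ = 79.30 cos 31.3° = 67.76 m/s; vertical v_y0 = 79.30 sin 31.3° = 41.20 m/s.
The projectile lands when y = 45.9 + (41.20) t − ½·10.0·t² = 0. Positive root: t = (41.20 + √(41.20² + 2·10.0·45.9)) / 10.0 = (41.20 + 51.14) / 10.0 = 9.234 s.
Vertical velocity at impact: v_y = v_y0 − g t = 41.20 − 10.0 × 9.234 = −51.14 m/s.
Speed: |v| = √(vₓ² + v_y²) = √(67.76² + 51.14²) = 84.89 m/s.

84.9 m/s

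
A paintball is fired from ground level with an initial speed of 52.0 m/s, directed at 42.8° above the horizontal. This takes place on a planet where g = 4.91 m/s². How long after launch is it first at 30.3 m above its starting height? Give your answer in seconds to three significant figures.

Horizontal component vₓ = 52.00 cos 42.8° = 38.15 m/s; vertical v_y0 = 52.00 sin 42.8° = 35.33 m/s.
Set y = v_y0 t − ½ g t² = 30.3: 2.455 t² − 35.33 t + 30.3 = 0.
t = [35.33 ± √(35.33² − 2·4.91·30.3)] / 4.91 = (35.33 ± 30.83) / 4.91, so t = 0.9159 s or t = 13.48 s.
The first (ascending) time is 0.9159 s.

0.916 s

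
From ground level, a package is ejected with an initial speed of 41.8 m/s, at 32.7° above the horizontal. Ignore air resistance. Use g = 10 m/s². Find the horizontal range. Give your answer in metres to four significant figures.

158.9 m

Components: vₓ = 41.80 cos 32.7° = 35.18 m/s, v_y0 = 41.80 sin 32.7° = 22.58 m/s.
Time aloft: T = 2 v_y0 / g = 2 × 22.58 / 10.0 = 4.516 s.
Range: R = vₓ T = 35.18 × 4.516 = 158.9 m.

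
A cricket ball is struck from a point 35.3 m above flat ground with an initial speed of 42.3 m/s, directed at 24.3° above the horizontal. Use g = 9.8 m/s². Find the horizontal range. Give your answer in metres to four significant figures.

192.6 m

Components: vₓ = 42.30 cos 24.3° = 38.55 m/s, v_y0 = 42.30 sin 24.3° = 17.41 m/s.
Vertical motion (up positive, ground at y = 0): 4.900 t² − (17.41) t − 35.3 = 0, so t = (17.41 + √(17.41² + 2·9.80·35.3)) / 9.80 = (17.41 + 31.54) / 9.80 = 4.995 s.
Horizontal distance: R = vₓ t = 38.55 × 4.995 = 192.6 m.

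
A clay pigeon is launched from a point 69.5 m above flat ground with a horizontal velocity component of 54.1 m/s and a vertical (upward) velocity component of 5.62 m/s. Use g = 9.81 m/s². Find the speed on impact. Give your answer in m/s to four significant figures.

65.74 m/s

Vertical motion (up positive, ground at y = 0): 4.905 t² − (5.620) t − 69.5 = 0, so t = (5.620 + √(5.620² + 2·9.81·69.5)) / 9.81 = (5.620 + 37.35) / 9.81 = 4.380 s.
Vertical velocity at impact: v_y = v_y0 − g t = 5.620 − 9.81 × 4.380 = −37.35 m/s.
Speed: |v| = √(vₓ² + v_y²) = √(54.10² + 37.35²) = 65.74 m/s.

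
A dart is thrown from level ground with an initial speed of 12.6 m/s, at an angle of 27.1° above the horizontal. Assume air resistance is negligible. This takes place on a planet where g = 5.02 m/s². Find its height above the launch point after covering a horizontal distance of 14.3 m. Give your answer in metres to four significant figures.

3.238 m

vₓ = 12.60 cos 27.1° = 11.22 m/s; v_y0 = 12.60 sin 27.1° = 5.740 m/s.
At x = 14.3 m, t = x/vₓ = 14.3/11.22 = 1.275 s.
Height: y = v_y0 t − ½ g t² = 5.740 × 1.275 − 2.510 × 1.275² = 7.318 − 4.080 = 3.238 m.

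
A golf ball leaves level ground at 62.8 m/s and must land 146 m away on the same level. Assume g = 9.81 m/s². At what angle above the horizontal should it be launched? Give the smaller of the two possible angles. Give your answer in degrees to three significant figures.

R = v₀² sin 2θ / g gives sin 2θ = gR/v₀² = 9.81·146/62.8² = 0.3632.
2θ = 21.29° or 180° − 21.29° = 158.7°, so θ = 10.65° or 79.35°.
The smaller angle is 10.65°.

10.6°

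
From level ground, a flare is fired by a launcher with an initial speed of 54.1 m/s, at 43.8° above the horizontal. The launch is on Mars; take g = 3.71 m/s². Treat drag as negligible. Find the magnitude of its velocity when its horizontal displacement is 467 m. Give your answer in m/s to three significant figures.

Resolve: vₓ = 54.10 cos 43.8° = 39.05 m/s and v_y0 = 54.10 sin 43.8° = 37.44 m/s.
At x = 467 m, t = x/vₓ = 467/39.05 = 11.96 s.
Vertical velocity there: v_y = v_y0 − g t = 37.44 − 3.71 × 11.96 = −6.926 m/s.
Speed: √(vₓ² + v_y²) = √(39.05² + 6.926²) = 39.66 m/s.

39.7 m/s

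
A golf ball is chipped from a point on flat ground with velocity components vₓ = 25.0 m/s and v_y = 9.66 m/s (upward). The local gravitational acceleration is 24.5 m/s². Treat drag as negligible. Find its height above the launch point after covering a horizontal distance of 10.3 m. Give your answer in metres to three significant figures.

1.90 m

Time to reach x = 10.3 m: t = x/vₓ = 10.3/25.00 = 0.4120 s.
Height: y = v_y0 t − ½ g t² = 9.660 × 0.4120 − 12.25 × 0.4120² = 3.980 − 2.079 = 1.901 m.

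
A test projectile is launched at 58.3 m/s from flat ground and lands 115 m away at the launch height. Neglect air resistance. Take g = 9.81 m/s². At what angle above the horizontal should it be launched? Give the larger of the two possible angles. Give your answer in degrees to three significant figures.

R = v₀² sin 2θ / g gives sin 2θ = gR/v₀² = 9.81·115/58.3² = 0.3319.
2θ = 19.39° or 180° − 19.39° = 160.6°, so θ = 9.693° or 80.31°.
The larger angle is 80.31°.

80.3°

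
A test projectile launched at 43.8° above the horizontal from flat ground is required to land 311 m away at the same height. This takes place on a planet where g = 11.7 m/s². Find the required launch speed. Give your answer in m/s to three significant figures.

60.3 m/s

From R = (v₀² / g) sin 2θ: v₀ = √(gR / sin 2θ).
v₀ = √(11.7 × 311 / sin 87.60°) = √(3639 / 0.9991) = √3641.9 = 60.35 m/s.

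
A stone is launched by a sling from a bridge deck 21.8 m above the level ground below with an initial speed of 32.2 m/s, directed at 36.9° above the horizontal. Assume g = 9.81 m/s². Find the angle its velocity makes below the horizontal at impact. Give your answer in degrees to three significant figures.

47.7°

Resolve: vₓ = 32.20 cos 36.9° = 25.75 m/s and v_y0 = 32.20 sin 36.9° = 19.33 m/s.
With up positive and y = 0 at the ground: y(t) = 21.8 + (19.33) t − 4.905 t². Setting y = 0 and taking the positive root: t = [19.33 + √(19.33² + 2·9.81·21.8)] / 9.81 = (19.33 + 28.31) / 9.81 = 4.857 s.
At impact: v_y = v_y0 − g t = −28.31 m/s; vₓ = 25.75 m/s.
Angle below horizontal: arctan(|v_y|/vₓ) = arctan(28.31/25.75) = 47.71°.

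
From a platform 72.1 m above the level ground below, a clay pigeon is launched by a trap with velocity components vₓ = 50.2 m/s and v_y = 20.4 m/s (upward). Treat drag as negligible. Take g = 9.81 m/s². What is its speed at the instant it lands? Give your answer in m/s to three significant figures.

66.0 m/s

The projectile lands when y = 72.1 + (20.40) t − ½·9.81·t² = 0. Positive root: t = (20.40 + √(20.40² + 2·9.81·72.1)) / 9.81 = (20.40 + 42.79) / 9.81 = 6.441 s.
Vertical velocity at impact: v_y = v_y0 − g t = 20.40 − 9.81 × 6.441 = −42.79 m/s.
Speed: |v| = √(vₓ² + v_y²) = √(50.20² + 42.79²) = 65.96 m/s.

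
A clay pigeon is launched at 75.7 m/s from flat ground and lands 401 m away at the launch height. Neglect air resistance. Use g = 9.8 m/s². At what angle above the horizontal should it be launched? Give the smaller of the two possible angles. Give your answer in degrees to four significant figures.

21.65°

From R = (v₀²/g) sin 2θ: sin 2θ = 9.80 × 401 / 5730.5 = 0.6858.
2θ = 43.30° or 180° − 43.30° = 136.7°, so θ = 21.65° or 68.35°.
The smaller angle is 21.65°.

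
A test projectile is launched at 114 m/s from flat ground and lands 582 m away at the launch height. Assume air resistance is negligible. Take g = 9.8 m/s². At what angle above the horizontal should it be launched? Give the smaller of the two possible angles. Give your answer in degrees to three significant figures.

From R = (v₀²/g) sin 2θ: sin 2θ = 9.80 × 582 / 12996 = 0.4389.
2θ = 26.03° or 180° − 26.03° = 154.0°, so θ = 13.02° or 76.98°.
The smaller angle is 13.02°.

13.0°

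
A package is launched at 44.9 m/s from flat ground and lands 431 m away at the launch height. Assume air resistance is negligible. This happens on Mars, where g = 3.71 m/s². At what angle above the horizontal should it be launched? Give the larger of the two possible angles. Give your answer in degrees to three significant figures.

R = v₀² sin 2θ / g gives sin 2θ = gR/v₀² = 3.71·431/44.9² = 0.7932.
2θ = 52.48° or 180° − 52.48° = 127.5°, so θ = 26.24° or 63.76°.
The larger angle is 63.76°.

63.8°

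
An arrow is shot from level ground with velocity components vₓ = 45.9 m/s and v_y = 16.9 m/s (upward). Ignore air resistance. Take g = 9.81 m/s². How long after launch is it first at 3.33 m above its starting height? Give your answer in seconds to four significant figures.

0.2098 s

Require v_y0 t − ½ g t² = 3.33, i.e. 4.905 t² − 16.90 t + 3.33 = 0.
Quadratic formula: t = (16.90 ± √220.28) / 9.81 = (16.90 ± 14.84) / 9.81 → t = 0.2098 s or 3.236 s.
The first (ascending) time is 0.2098 s.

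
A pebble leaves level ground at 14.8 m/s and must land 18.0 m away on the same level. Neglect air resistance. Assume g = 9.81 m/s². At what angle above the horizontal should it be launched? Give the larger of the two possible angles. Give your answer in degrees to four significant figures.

R = v₀² sin 2θ / g gives sin 2θ = gR/v₀² = 9.81·18.0/14.8² = 0.8062.
2θ = 53.72° or 180° − 53.72° = 126.3°, so θ = 26.86° or 63.14°.
The larger angle is 63.14°.

63.14°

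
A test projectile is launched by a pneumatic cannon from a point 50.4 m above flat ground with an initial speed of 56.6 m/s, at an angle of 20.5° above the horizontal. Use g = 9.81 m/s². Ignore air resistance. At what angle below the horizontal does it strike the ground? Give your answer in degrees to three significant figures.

35.0°

Components: vₓ = 56.60 cos 20.5° = 53.02 m/s, v_y0 = 56.60 sin 20.5° = 19.82 m/s.
The projectile lands when y = 50.4 + (19.82) t − ½·9.81·t² = 0. Positive root: t = (19.82 + √(19.82² + 2·9.81·50.4)) / 9.81 = (19.82 + 37.17) / 9.81 = 5.810 s.
At impact: v_y = v_y0 − g t = −37.17 m/s; vₓ = 53.02 m/s.
Angle below horizontal: arctan(|v_y|/vₓ) = arctan(37.17/53.02) = 35.04°.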